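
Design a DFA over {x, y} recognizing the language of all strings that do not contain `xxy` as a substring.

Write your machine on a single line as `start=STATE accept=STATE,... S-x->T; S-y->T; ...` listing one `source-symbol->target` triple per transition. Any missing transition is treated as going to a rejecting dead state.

This is the complement of 'contains `xxy`'. Use the same substring-matching states — q0 through q3 holding how much of `xxy` has just been matched — but flip the accepting set: everything except the trap q3 accepts.
4 states suffice.
        x   y  
>* q0   q1  q0 
 * q1   q2  q0 
 * q2   q2  q3 
   q3   q3  q3 
(> = start, * = accepting)

start=q0; accept=q0,q1,q2; q0-x->q1; q0-y->q0; q1-x->q2; q1-y->q0; q2-x->q2; q2-y->q3; q3-x->q3; q3-y->q3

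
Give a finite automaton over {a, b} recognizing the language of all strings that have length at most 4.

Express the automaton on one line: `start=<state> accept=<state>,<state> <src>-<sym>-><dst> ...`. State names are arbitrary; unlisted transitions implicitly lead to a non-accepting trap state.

start=s0 accept=s0,s1,s2,s3,s4 s0-a->s1 s0-b->s1 s1-a->s2 s1-b->s2 s2-a->s3 s2-b->s3 s3-a->s4 s3-b->s4 s4-a->s5 s4-b->s5 s5-a->s5 s5-b->s5

Count input length up to 5: every symbol moves from s0 toward s5, which means 'more than 4' and absorbs. Accept from {s0, s1, s2, s3, s4}.
With 6 states:
        a   b  
>* s0   s1  s1 
 * s1   s2  s2 
 * s2   s3  s3 
 * s3   s4  s4 
 * s4   s5  s5 
   s5   s5  s5 
(> = start, * = accepting)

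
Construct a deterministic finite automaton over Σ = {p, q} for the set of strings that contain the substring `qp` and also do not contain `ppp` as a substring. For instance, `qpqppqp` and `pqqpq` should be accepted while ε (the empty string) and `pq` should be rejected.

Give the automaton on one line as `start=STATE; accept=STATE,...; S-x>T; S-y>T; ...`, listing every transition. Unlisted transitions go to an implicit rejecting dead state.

Run two small machines in parallel and take their product. One (3 states) tracks whether and how much of `qp` has been seen; the other (4 states) tracks partial matches of the forbidden pattern `ppp`. Each combined state is a pair, one component from each; accept when both components accept. Equivalent product states are then merged.
An 8-state machine:
       p  q 
>  A   B  C 
   B   D  C 
   C   E  C 
   D   F  C 
 * E   G  H 
   F   F  F 
 * G   F  H 
 * H   E  H 
(> = start, * = accepting)

start=A; accept=E,G,H; A-p>B; A-q>C; B-p>D; B-q>C; C-p>E; C-q>C; D-p>F; D-q>C; E-p>G; E-q>H; F-p>F; F-q>F; G-p>F; G-q>H; H-p>E; H-q>H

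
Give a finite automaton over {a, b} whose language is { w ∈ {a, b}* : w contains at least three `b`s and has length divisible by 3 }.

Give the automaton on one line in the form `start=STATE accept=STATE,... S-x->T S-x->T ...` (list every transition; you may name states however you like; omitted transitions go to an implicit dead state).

Build one automaton per condition and run them in lockstep. The first has 5 states tracking the count of `b`s, saturating at 4; the second has 3 states tracking the input length modulo 3. A product state is a pair (one from each), accepting exactly when both do.
          a    b  
>  q0     q1   q2 
   q1     q3   q4 
   q2     q4   q5 
   q3     q0   q6 
   q4     q6   q7 
   q5     q7   q8 
   q6     q2   q9 
   q7     q9  q10 
 * q8    q10  q11 
   q9     q5  q12 
   q10   q12  q13 
   q11   q13  q13 
   q12    q8  q14 
   q13   q14  q14 
 * q14   q11  q11 
(> = start, * = accepting)

start=q0 accept=q8,q14 q0-a->q1 q0-b->q2 q1-a->q3 q1-b->q4 q2-a->q4 q2-b->q5 q3-a->q0 q3-b->q6 q4-a->q6 q4-b->q7 q5-a->q7 q5-b->q8 q6-a->q2 q6-b->q9 q7-a->q9 q7-b->q10 q8-a->q10 q8-b->q11 q9-a->q5 q9-b->q12 q10-a->q12 q10-b->q13 q11-a->q13 q11-b->q13 q12-a->q8 q12-b->q14 q13-a->q14 q13-b->q14 q14-a->q11 q14-b->q11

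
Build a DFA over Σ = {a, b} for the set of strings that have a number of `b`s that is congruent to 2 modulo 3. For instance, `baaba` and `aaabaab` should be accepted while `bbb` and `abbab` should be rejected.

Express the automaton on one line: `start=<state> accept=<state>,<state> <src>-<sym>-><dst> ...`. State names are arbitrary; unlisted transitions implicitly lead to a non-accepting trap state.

start=q0 accept=q2 q0-a->q0 q0-b->q1 q1-a->q1 q1-b->q2 q2-a->q2 q2-b->q0

Keep the running count of `b`s modulo 3: each `b` advances along the cycle q0 → q1 → q2 → q0 while other symbols loop. Accept at q2.
With 3 states:
        a   b  
>  q0   q0  q1 
   q1   q1  q2 
 * q2   q2  q0 
(> = start, * = accepting)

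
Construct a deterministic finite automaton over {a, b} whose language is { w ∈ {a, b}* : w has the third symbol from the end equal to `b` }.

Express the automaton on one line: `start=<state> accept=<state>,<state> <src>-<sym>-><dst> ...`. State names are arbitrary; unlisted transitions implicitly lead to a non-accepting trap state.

Because acceptance depends on a position counted from the end, the machine has to buffer the most recent 3 symbols. Make each state the string of the last up-to-3 symbols read; on input `x` shift the window left and append `x`. Accept when the buffered window has length 3 and begins with `b`.
With 15 states:
          a    b  
>  s0     s1   s2 
   s1     s3   s4 
   s2     s5   s6 
   s3     s7   s8 
   s4     s9  s10 
   s5    s11  s12 
   s6    s13  s14 
   s7     s7   s8 
   s8     s9  s10 
   s9    s11  s12 
   s10   s13  s14 
 * s11    s7   s8 
 * s12    s9  s10 
 * s13   s11  s12 
 * s14   s13  s14 
(> = start, * = accepting)

start=s0 accept=s11,s12,s13,s14 s0-a->s1 s0-b->s2 s1-a->s3 s1-b->s4 s2-a->s5 s2-b->s6 s3-a->s7 s3-b->s8 s4-a->s9 s4-b->s10 s5-a->s11 s5-b->s12 s6-a->s13 s6-b->s14 s7-a->s7 s7-b->s8 s8-a->s9 s8-b->s10 s9-a->s11 s9-b->s12 s10-a->s13 s10-b->s14 s11-a->s7 s11-b->s8 s12-a->s9 s12-b->s10 s13-a->s11 s13-b->s12 s14-a->s13 s14-b->s14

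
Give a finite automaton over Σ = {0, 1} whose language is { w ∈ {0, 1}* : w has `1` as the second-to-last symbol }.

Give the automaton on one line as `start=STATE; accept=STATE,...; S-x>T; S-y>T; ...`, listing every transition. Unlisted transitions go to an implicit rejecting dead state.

start=S0; accept=S5,S6; S0-0>S1; S0-1>S2; S1-0>S3; S1-1>S4; S2-0>S5; S2-1>S6; S3-0>S3; S3-1>S4; S4-0>S5; S4-1>S6; S5-0>S3; S5-1>S4; S6-0>S5; S6-1>S6

Because acceptance depends on a position counted from the end, the machine has to buffer the most recent 2 symbols. Make each state the string of the last up-to-2 symbols read; on input `x` shift the window left and append `x`. Accept when the buffered window has length 2 and begins with `1`.
With 7 states:
        0   1  
>  S0   S1  S2 
   S1   S3  S4 
   S2   S5  S6 
   S3   S3  S4 
   S4   S5  S6 
 * S5   S3  S4 
 * S6   S5  S6 
(> = start, * = accepting)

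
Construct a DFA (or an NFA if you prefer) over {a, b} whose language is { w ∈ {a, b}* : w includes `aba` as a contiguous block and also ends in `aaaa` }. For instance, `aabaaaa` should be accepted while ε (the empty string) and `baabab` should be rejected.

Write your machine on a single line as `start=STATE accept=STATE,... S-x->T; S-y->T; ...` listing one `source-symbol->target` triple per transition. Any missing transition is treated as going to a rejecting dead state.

Build one automaton per condition and run them in lockstep. The first has 4 states tracking whether and how much of `aba` has been seen; the second has 5 states tracking how much of the suffix `aaaa` has currently been matched. A product state is a pair (one from each), accepting exactly when both do.
An 11-state machine:
          a    b  
>  s0     s1   s0 
   s1     s2   s3 
   s2     s4   s3 
   s3     s5   s0 
   s4     s6   s3 
   s5     s7   s8 
   s6     s6   s3 
   s7     s9   s8 
   s8     s5   s8 
   s9    s10   s8 
 * s10   s10   s8 
(> = start, * = accepting)

start=s0; accept=s10; s0-a->s1; s0-b->s0; s1-a->s2; s1-b->s3; s2-a->s4; s2-b->s3; s3-a->s5; s3-b->s0; s4-a->s6; s4-b->s3; s5-a->s7; s5-b->s8; s6-a->s6; s6-b->s3; s7-a->s9; s7-b->s8; s8-a->s5; s8-b->s8; s9-a->s10; s9-b->s8; s10-a->s10; s10-b->s8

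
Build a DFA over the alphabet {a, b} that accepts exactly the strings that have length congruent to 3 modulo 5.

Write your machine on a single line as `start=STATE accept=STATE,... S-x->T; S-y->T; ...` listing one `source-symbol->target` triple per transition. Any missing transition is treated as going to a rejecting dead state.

start=q0; accept=q3; q0-a->q1; q0-b->q1; q1-a->q2; q1-b->q2; q2-a->q3; q2-b->q3; q3-a->q4; q3-b->q4; q4-a->q0; q4-b->q0

Count input length modulo 5: every symbol advances one step around the cycle q0 → q1 → q2 → q3 → q4 → q0. Accept at q3.
        a   b  
>  q0   q1  q1 
   q1   q2  q2 
   q2   q3  q3 
 * q3   q4  q4 
   q4   q0  q0 
(> = start, * = accepting)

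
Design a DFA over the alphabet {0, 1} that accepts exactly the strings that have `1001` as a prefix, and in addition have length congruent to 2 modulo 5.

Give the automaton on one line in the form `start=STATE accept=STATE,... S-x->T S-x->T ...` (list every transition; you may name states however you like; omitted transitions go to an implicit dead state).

start=A accept=I A-0->B A-1->C B-0->B B-1->B C-0->D C-1->B D-0->E D-1->B E-0->B E-1->F F-0->G F-1->G G-0->H G-1->H H-0->I H-1->I I-0->J I-1->J J-0->F J-1->F

Handle the two conditions separately and then intersect. The first has 6 states tracking whether the input so far still matches the prefix `1001`; the second has 5 states tracking the input length modulo 5. A product state is a pair (one from each), accepting exactly when both do. Equivalent product states are then merged.
10 states suffice.
       0  1 
>  A   B  C 
   B   B  B 
   C   D  B 
   D   E  B 
   E   B  F 
   F   G  G 
   G   H  H 
   H   I  I 
 * I   J  J 
   J   F  F 
(> = start, * = accepting)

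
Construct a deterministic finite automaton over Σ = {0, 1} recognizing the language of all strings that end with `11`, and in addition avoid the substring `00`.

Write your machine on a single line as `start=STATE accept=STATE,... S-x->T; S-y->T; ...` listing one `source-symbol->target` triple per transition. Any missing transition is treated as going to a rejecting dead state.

start=q0; accept=q4; q0-0->q1; q0-1->q2; q1-0->q3; q1-1->q2; q2-0->q1; q2-1->q4; q3-0->q3; q3-1->q3; q4-0->q1; q4-1->q4

Run two small machines in parallel and take their product. One (3 states) tracks how much of the suffix `11` has currently been matched; the other (3 states) tracks partial matches of the forbidden pattern `00`. Each combined state is a pair, one component from each; accept when both components accept. Equivalent product states are then merged.
        0   1  
>  q0   q1  q2 
   q1   q3  q2 
   q2   q1  q4 
   q3   q3  q3 
 * q4   q1  q4 
(> = start, * = accepting)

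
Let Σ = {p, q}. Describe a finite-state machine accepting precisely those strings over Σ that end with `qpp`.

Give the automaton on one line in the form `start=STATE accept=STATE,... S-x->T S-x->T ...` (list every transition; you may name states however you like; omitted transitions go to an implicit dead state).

Remember how much of `qpp` the current input suffix matches. State A means no match yet; B means the last symbol is `q`; C means the last 2 symbols are `qp`; D means the last 3 symbols are `qpp`. Only D accepts. On a mismatch, fall back to the longest proper suffix that is still a prefix of `qpp`.
       p  q 
>  A   A  B 
   B   C  B 
   C   D  B 
 * D   A  B 
(> = start, * = accepting)

start=A accept=D A-p->A A-q->B B-p->C B-q->B C-p->D C-q->B D-p->A D-q->B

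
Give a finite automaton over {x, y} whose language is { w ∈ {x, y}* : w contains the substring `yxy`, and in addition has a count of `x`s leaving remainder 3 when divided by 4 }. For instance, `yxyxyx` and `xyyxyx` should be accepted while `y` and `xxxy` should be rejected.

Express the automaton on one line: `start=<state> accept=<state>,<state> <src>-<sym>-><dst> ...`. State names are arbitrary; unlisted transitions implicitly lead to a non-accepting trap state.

start=S0 accept=S14 S0-x->S1 S0-y->S2 S1-x->S3 S1-y->S4 S2-x->S5 S2-y->S2 S3-x->S6 S3-y->S7 S4-x->S8 S4-y->S4 S5-x->S3 S5-y->S9 S6-x->S0 S6-y->S10 S7-x->S11 S7-y->S7 S8-x->S6 S8-y->S12 S9-x->S12 S9-y->S9 S10-x->S13 S10-y->S10 S11-x->S0 S11-y->S14 S12-x->S14 S12-y->S12 S13-x->S1 S13-y->S15 S14-x->S15 S14-y->S14 S15-x->S9 S15-y->S15

Run two small machines in parallel and take their product. One (4 states) tracks whether and how much of `yxy` has been seen; the other (4 states) tracks the count of `x`s modulo 4. Each combined state is a pair, one component from each; accept when both components accept.
16 states suffice.
          x    y  
>  S0     S1   S2 
   S1     S3   S4 
   S2     S5   S2 
   S3     S6   S7 
   S4     S8   S4 
   S5     S3   S9 
   S6     S0  S10 
   S7    S11   S7 
   S8     S6  S12 
   S9    S12   S9 
   S10   S13  S10 
   S11    S0  S14 
   S12   S14  S12 
   S13    S1  S15 
 * S14   S15  S14 
   S15    S9  S15 
(> = start, * = accepting)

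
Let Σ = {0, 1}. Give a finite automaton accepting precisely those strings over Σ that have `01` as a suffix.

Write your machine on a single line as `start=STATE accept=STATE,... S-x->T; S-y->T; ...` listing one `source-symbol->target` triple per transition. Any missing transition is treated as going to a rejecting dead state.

Remember how much of `01` the current input suffix matches. State S0 means no match yet; S1 means the last symbol is `0`; S2 means the last 2 symbols are `01`. Only S2 accepts. On a mismatch, fall back to the longest proper suffix that is still a prefix of `01`.
        0   1  
>  S0   S1  S0 
   S1   S1  S2 
 * S2   S1  S0 
(> = start, * = accepting)

start=S0; accept=S2; S0-0->S1; S0-1->S0; S1-0->S1; S1-1->S2; S2-0->S1; S2-1->S0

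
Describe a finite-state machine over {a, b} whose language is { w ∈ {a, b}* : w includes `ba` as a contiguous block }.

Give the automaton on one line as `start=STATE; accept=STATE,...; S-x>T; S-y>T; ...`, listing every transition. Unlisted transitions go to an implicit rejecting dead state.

start=S0; accept=S2; S0-a>S0; S0-b>S1; S1-a>S2; S1-b>S1; S2-a>S2; S2-b>S2

States S0..S1 record the length of the longest prefix of `ba` that matches the current input suffix. Reaching S2 means `ba` has been seen, and we stay there forever. Accept from S2.
A 3-state machine:
        a   b  
>  S0   S0  S1 
   S1   S2  S1 
 * S2   S2  S2 
(> = start, * = accepting)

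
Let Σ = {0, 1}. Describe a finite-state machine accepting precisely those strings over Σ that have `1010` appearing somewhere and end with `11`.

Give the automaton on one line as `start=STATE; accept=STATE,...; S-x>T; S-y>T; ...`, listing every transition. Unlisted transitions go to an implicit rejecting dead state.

Build one automaton per condition and run them in lockstep. One (5 states) tracks whether and how much of `1010` has been seen; the other (3 states) tracks how much of the suffix `11` has currently been matched. Each combined state is a pair, one component from each; accept when both components accept. Minimizing collapses redundant product states.
With 7 states:
        0   1  
>  s0   s0  s1 
   s1   s2  s1 
   s2   s0  s3 
   s3   s4  s1 
   s4   s4  s5 
   s5   s4  s6 
 * s6   s4  s6 
(> = start, * = accepting)

start=s0; accept=s6; s0-0>s0; s0-1>s1; s1-0>s2; s1-1>s1; s2-0>s0; s2-1>s3; s3-0>s4; s3-1>s1; s4-0>s4; s4-1>s5; s5-0>s4; s5-1>s6; s6-0>s4; s6-1>s6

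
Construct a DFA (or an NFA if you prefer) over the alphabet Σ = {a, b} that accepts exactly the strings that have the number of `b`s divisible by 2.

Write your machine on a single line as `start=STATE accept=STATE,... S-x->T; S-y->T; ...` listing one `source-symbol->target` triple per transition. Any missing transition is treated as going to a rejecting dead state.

The only thing that matters is how many `b`s have appeared, reduced mod 2. Use one state per residue: q0 for 0, …, q1 for 1. Reading `b` moves to the next residue; anything else stays put. q0 is accepting.
With 2 states:
        a   b  
>* q0   q0  q1 
   q1   q1  q0 
(> = start, * = accepting)

start=q0; accept=q0; q0-a->q0; q0-b->q1; q1-a->q1; q1-b->q0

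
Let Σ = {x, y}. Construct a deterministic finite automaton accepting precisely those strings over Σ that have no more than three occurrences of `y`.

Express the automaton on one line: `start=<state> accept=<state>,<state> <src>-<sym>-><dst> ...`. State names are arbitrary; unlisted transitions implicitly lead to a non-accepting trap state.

Only the number of `y`s matters, and only up to 4. Make a chain q0 → q1 → q2 → q3 → q4 advanced by each `y` (with q4 absorbing); every other symbol self-loops. The accepting set is {q0, q1, q2, q3}.
        x   y  
>* q0   q0  q1 
 * q1   q1  q2 
 * q2   q2  q3 
 * q3   q3  q4 
   q4   q4  q4 
(> = start, * = accepting)

start=q0 accept=q0,q1,q2,q3 q0-x->q0 q0-y->q1 q1-x->q1 q1-y->q2 q2-x->q2 q2-y->q3 q3-x->q3 q3-y->q4 q4-x->q4 q4-y->q4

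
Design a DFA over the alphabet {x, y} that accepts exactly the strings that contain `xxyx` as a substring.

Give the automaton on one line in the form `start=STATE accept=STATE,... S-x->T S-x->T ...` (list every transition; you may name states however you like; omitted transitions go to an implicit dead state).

States S0..S3 record the length of the longest prefix of `xxyx` that matches the current input suffix. Reaching S4 means `xxyx` has been seen, and we stay there forever. Accept from S4.
A 5-state machine:
        x   y  
>  S0   S1  S0 
   S1   S2  S0 
   S2   S2  S3 
   S3   S4  S0 
 * S4   S4  S4 
(> = start, * = accepting)

start=S0 accept=S4 S0-x->S1 S0-y->S0 S1-x->S2 S1-y->S0 S2-x->S2 S2-y->S3 S3-x->S4 S3-y->S0 S4-x->S4 S4-y->S4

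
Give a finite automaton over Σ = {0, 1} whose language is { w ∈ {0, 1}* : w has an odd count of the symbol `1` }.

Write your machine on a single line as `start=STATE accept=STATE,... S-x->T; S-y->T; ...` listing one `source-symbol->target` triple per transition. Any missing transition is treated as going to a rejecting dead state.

Keep the running count of `1`s modulo 2: each `1` advances along the cycle S0 → S1 → S0 while other symbols loop. Accept at S1.
A 2-state machine:
        0   1  
>  S0   S0  S1 
 * S1   S1  S0 
(> = start, * = accepting)

start=S0; accept=S1; S0-0->S0; S0-1->S1; S1-0->S1; S1-1->S0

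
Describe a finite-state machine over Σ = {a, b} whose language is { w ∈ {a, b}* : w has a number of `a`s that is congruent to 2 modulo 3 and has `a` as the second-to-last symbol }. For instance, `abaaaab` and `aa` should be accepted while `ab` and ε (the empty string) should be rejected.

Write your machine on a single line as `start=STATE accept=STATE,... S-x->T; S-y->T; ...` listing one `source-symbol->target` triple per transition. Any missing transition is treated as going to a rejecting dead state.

start=q0; accept=q2,q4; q0-a->q1; q0-b->q0; q1-a->q2; q1-b->q3; q2-a->q0; q2-b->q4; q3-a->q5; q3-b->q3; q4-a->q0; q4-b->q6; q5-a->q0; q5-b->q4; q6-a->q0; q6-b->q6

Handle the two conditions separately and then intersect. The first has 3 states tracking the count of `a`s modulo 3; the second has 7 states tracking the last 2 symbols read. A product state is a pair (one from each), accepting exactly when both do. After merging equivalent states the machine shrinks.
7 states suffice.
        a   b  
>  q0   q1  q0 
   q1   q2  q3 
 * q2   q0  q4 
   q3   q5  q3 
 * q4   q0  q6 
   q5   q0  q4 
   q6   q0  q6 
(> = start, * = accepting)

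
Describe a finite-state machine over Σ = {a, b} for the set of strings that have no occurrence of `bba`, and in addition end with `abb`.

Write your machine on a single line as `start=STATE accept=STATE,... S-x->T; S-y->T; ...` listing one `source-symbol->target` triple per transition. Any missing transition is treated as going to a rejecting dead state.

start=q0; accept=q5; q0-a->q1; q0-b->q2; q1-a->q1; q1-b->q3; q2-a->q1; q2-b->q4; q3-a->q1; q3-b->q5; q4-a->q6; q4-b->q4; q5-a->q6; q5-b->q4; q6-a->q6; q6-b->q7; q7-a->q6; q7-b->q8; q8-a->q6; q8-b->q9; q9-a->q6; q9-b->q9

Build one automaton per condition and run them in lockstep. One (4 states) tracks partial matches of the forbidden pattern `bba`; the other (4 states) tracks how much of the suffix `abb` has currently been matched. Each combined state is a pair, one component from each; accept when both components accept.
        a   b  
>  q0   q1  q2 
   q1   q1  q3 
   q2   q1  q4 
   q3   q1  q5 
   q4   q6  q4 
 * q5   q6  q4 
   q6   q6  q7 
   q7   q6  q8 
   q8   q6  q9 
   q9   q6  q9 
(> = start, * = accepting)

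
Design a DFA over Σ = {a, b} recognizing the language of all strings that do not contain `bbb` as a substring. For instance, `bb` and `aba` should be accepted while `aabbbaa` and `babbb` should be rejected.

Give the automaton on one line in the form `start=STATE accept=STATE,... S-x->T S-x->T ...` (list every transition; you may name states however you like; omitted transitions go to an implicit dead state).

start=S0 accept=S0,S1,S2 S0-a->S0 S0-b->S1 S1-a->S0 S1-b->S2 S2-a->S0 S2-b->S3 S3-a->S3 S3-b->S3

Track partial matches of the forbidden pattern `bbb`. State S3 is a dead state reached once `bbb` has occurred; every other state accepts. S0 means no part of `bbb` is currently matched.
        a   b  
>* S0   S0  S1 
 * S1   S0  S2 
 * S2   S0  S3 
   S3   S3  S3 
(> = start, * = accepting)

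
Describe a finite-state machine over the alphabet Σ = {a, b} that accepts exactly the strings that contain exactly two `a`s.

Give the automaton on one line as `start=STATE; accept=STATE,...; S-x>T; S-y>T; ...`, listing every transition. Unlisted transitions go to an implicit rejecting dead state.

Count `a`s, saturating at 3: states q0 through q2 mean 0 through 2 `a`s seen; q3 means more than 2. Each `a` increments (capped at q3); other symbols loop. Accept from {q2}.
With 4 states:
        a   b  
>  q0   q1  q0 
   q1   q2  q1 
 * q2   q3  q2 
   q3   q3  q3 
(> = start, * = accepting)

start=q0; accept=q2; q0-a>q1; q0-b>q0; q1-a>q2; q1-b>q1; q2-a>q3; q2-b>q2; q3-a>q3; q3-b>q3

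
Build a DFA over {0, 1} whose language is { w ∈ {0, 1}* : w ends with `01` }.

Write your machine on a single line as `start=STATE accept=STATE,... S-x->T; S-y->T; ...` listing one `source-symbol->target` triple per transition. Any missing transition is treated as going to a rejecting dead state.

Let each state record the length of the longest suffix of the input read so far that is also a prefix of `01`. B means the last symbol is `0`; C means the last 2 symbols are `01`. Accept only at C, where the string currently ends in `01`.
A 3-state machine:
       0  1 
>  A   B  A 
   B   B  C 
 * C   B  A 
(> = start, * = accepting)

start=A; accept=C; A-0->B; A-1->A; B-0->B; B-1->C; C-0->B; C-1->A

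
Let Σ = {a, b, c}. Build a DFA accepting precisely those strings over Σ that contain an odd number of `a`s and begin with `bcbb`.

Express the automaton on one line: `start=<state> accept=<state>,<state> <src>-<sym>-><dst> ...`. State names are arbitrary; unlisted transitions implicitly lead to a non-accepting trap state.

Run two small machines in parallel and take their product. One (2 states) tracks the count of `a`s modulo 2; the other (6 states) tracks whether the input so far still matches the prefix `bcbb`. Each combined state is a pair, one component from each; accept when both components accept. Minimizing collapses redundant product states.
        a   b   c  
>  S0   S1  S2  S1 
   S1   S1  S1  S1 
   S2   S1  S1  S3 
   S3   S1  S4  S1 
   S4   S1  S5  S1 
   S5   S6  S5  S5 
 * S6   S5  S6  S6 
(> = start, * = accepting)

start=S0 accept=S6 S0-a->S1 S0-b->S2 S0-c->S1 S1-a->S1 S1-b->S1 S1-c->S1 S2-a->S1 S2-b->S1 S2-c->S3 S3-a->S1 S3-b->S4 S3-c->S1 S4-a->S1 S4-b->S5 S4-c->S1 S5-a->S6 S5-b->S5 S5-c->S5 S6-a->S5 S6-b->S6 S6-c->S6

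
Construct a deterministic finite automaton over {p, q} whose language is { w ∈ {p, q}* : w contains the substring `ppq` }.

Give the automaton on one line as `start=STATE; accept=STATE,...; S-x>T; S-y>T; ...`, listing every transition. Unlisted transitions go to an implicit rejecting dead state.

start=A; accept=D; A-p>B; A-q>A; B-p>C; B-q>A; C-p>C; C-q>D; D-p>D; D-q>D

Track how much of `ppq` has been matched so far: state A is no progress, D is the absorbing accept state reached once `ppq` has occurred. Intermediate states record partial matches; on a mismatch, fall back to the longest reusable overlap.
A 4-state machine:
       p  q 
>  A   B  A 
   B   C  A 
   C   C  D 
 * D   D  D 
(> = start, * = accepting)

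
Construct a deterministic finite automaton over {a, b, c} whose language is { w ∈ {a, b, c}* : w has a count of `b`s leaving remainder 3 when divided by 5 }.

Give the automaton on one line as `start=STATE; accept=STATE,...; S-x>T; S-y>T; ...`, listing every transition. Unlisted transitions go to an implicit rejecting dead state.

Keep the running count of `b`s modulo 5: each `b` advances along the cycle q0 → q1 → q2 → q3 → q4 → q0 while other symbols loop. Accept at q3.
5 states suffice.
        a   b   c  
>  q0   q0  q1  q0 
   q1   q1  q2  q1 
   q2   q2  q3  q2 
 * q3   q3  q4  q3 
   q4   q4  q0  q4 
(> = start, * = accepting)

start=q0; accept=q3; q0-a>q0; q0-b>q1; q0-c>q0; q1-a>q1; q1-b>q2; q1-c>q1; q2-a>q2; q2-b>q3; q2-c>q2; q3-a>q3; q3-b>q4; q3-c>q3; q4-a>q4; q4-b>q0; q4-c>q4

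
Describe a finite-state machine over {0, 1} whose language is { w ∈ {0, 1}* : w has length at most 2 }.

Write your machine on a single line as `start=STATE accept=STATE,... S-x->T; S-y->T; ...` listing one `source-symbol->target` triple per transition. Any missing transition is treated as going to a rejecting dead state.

start=q0; accept=q0,q1,q2; q0-0->q1; q0-1->q1; q1-0->q2; q1-1->q2; q2-0->q3; q2-1->q3; q3-0->q3; q3-1->q3

We only need to distinguish lengths 0, 1, …, 2, and '>2'. Chain q0 → q1 → q2 → q3 on every symbol, with q3 looping. Accepting states: {q0, q1, q2}.
With 4 states:
        0   1  
>* q0   q1  q1 
 * q1   q2  q2 
 * q2   q3  q3 
   q3   q3  q3 
(> = start, * = accepting)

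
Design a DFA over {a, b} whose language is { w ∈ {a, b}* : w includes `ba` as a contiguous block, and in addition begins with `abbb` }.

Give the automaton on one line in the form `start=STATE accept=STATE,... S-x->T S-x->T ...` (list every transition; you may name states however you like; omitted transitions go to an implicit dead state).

start=s0 accept=s6 s0-a->s1 s0-b->s2 s1-a->s2 s1-b->s3 s2-a->s2 s2-b->s2 s3-a->s2 s3-b->s4 s4-a->s2 s4-b->s5 s5-a->s6 s5-b->s5 s6-a->s6 s6-b->s6

Run two small machines in parallel and take their product. One (3 states) tracks whether and how much of `ba` has been seen; the other (6 states) tracks whether the input so far still matches the prefix `abbb`. Each combined state is a pair, one component from each; accept when both components accept. Minimizing collapses redundant product states.
7 states suffice.
        a   b  
>  s0   s1  s2 
   s1   s2  s3 
   s2   s2  s2 
   s3   s2  s4 
   s4   s2  s5 
   s5   s6  s5 
 * s6   s6  s6 
(> = start, * = accepting)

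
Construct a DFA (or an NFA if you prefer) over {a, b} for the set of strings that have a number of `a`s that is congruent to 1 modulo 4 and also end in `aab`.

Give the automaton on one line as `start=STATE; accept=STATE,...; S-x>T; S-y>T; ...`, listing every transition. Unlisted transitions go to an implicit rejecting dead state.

start=s0; accept=s6; s0-a>s1; s0-b>s0; s1-a>s2; s1-b>s1; s2-a>s3; s2-b>s2; s3-a>s4; s3-b>s3; s4-a>s5; s4-b>s0; s5-a>s2; s5-b>s6; s6-a>s2; s6-b>s1

Handle the two conditions separately and then intersect. One (4 states) tracks the count of `a`s modulo 4; the other (4 states) tracks how much of the suffix `aab` has currently been matched. Each combined state is a pair, one component from each; accept when both components accept. Minimizing collapses redundant product states.
A 7-state machine:
        a   b  
>  s0   s1  s0 
   s1   s2  s1 
   s2   s3  s2 
   s3   s4  s3 
   s4   s5  s0 
   s5   s2  s6 
 * s6   s2  s1 
(> = start, * = accepting)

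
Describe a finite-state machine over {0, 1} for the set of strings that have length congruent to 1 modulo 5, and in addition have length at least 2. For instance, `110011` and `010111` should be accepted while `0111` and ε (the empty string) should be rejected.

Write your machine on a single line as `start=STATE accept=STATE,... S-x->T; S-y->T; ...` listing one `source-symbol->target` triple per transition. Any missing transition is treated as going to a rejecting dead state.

start=s0; accept=s6; s0-0->s1; s0-1->s1; s1-0->s2; s1-1->s2; s2-0->s3; s2-1->s3; s3-0->s4; s3-1->s4; s4-0->s5; s4-1->s5; s5-0->s6; s5-1->s6; s6-0->s7; s6-1->s7; s7-0->s3; s7-1->s3

Handle the two conditions separately and then intersect. The first has 5 states tracking the input length modulo 5; the second has 4 states tracking the input length, saturating at 3. A product state is a pair (one from each), accepting exactly when both do.
With 8 states:
        0   1  
>  s0   s1  s1 
   s1   s2  s2 
   s2   s3  s3 
   s3   s4  s4 
   s4   s5  s5 
   s5   s6  s6 
 * s6   s7  s7 
   s7   s3  s3 
(> = start, * = accepting)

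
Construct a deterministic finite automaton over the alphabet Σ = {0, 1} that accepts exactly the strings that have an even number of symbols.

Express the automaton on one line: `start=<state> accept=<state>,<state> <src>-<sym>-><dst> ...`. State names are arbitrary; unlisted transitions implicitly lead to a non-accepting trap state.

start=S0 accept=S0 S0-0->S1 S0-1->S1 S1-0->S0 S1-1->S0

Count input length modulo 2: every symbol advances one step around the cycle S0 → S1 → S0. Accept at S0.
2 states suffice.
        0   1  
>* S0   S1  S1 
   S1   S0  S0 
(> = start, * = accepting)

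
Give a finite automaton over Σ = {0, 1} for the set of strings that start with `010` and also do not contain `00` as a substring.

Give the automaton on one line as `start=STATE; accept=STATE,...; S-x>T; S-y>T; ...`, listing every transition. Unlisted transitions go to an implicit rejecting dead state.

Build one automaton per condition and run them in lockstep. The first has 5 states tracking whether the input so far still matches the prefix `010`; the second has 3 states tracking partial matches of the forbidden pattern `00`. A product state is a pair (one from each), accepting exactly when both do.
       0  1 
>  A   B  C 
   B   D  E 
   C   F  C 
   D   D  D 
   E   G  C 
   F   D  C 
 * G   H  I 
   H   H  H 
 * I   G  I 
(> = start, * = accepting)

start=A; accept=G,I; A-0>B; A-1>C; B-0>D; B-1>E; C-0>F; C-1>C; D-0>D; D-1>D; E-0>G; E-1>C; F-0>D; F-1>C; G-0>H; G-1>I; H-0>H; H-1>H; I-0>G; I-1>I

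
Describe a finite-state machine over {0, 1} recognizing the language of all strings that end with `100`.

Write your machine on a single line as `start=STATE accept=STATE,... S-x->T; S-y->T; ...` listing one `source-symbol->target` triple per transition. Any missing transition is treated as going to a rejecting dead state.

start=s0; accept=s3; s0-0->s0; s0-1->s1; s1-0->s2; s1-1->s1; s2-0->s3; s2-1->s1; s3-0->s0; s3-1->s1

Remember how much of `100` the current input suffix matches. State s0 means no match yet; s1 means the last symbol is `1`; s2 means the last 2 symbols are `10`; s3 means the last 3 symbols are `100`. Only s3 accepts. On a mismatch, fall back to the longest proper suffix that is still a prefix of `100`.
A 4-state machine:
        0   1  
>  s0   s0  s1 
   s1   s2  s1 
   s2   s3  s1 
 * s3   s0  s1 
(> = start, * = accepting)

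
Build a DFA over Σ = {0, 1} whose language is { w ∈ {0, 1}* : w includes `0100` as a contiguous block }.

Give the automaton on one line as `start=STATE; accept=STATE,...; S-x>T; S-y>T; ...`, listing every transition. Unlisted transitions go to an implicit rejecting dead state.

Track how much of `0100` has been matched so far: state A is no progress, E is the absorbing accept state reached once `0100` has occurred. Intermediate states record partial matches; on a mismatch, fall back to the longest reusable overlap.
5 states suffice.
       0  1 
>  A   B  A 
   B   B  C 
   C   D  A 
   D   E  C 
 * E   E  E 
(> = start, * = accepting)

start=A; accept=E; A-0>B; A-1>A; B-0>B; B-1>C; C-0>D; C-1>A; D-0>E; D-1>C; E-0>E; E-1>E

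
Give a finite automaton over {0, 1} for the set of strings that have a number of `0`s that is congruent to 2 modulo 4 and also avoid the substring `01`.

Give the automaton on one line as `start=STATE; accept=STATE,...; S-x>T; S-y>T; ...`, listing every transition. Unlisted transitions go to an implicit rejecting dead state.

Handle the two conditions separately and then intersect. The first has 4 states tracking the count of `0`s modulo 4; the second has 3 states tracking partial matches of the forbidden pattern `01`. A product state is a pair (one from each), accepting exactly when both do. After merging equivalent states the machine shrinks.
With 6 states:
        0   1  
>  q0   q1  q0 
   q1   q2  q3 
 * q2   q4  q3 
   q3   q3  q3 
   q4   q5  q3 
   q5   q1  q3 
(> = start, * = accepting)

start=q0; accept=q2; q0-0>q1; q0-1>q0; q1-0>q2; q1-1>q3; q2-0>q4; q2-1>q3; q3-0>q3; q3-1>q3; q4-0>q5; q4-1>q3; q5-0>q1; q5-1>q3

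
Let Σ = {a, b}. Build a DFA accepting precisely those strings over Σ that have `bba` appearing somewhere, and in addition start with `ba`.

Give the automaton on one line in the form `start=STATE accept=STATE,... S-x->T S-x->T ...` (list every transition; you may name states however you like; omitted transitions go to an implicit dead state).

start=q0 accept=q6 q0-a->q1 q0-b->q2 q1-a->q1 q1-b->q1 q2-a->q3 q2-b->q1 q3-a->q3 q3-b->q4 q4-a->q3 q4-b->q5 q5-a->q6 q5-b->q5 q6-a->q6 q6-b->q6

Run two small machines in parallel and take their product. One (4 states) tracks whether and how much of `bba` has been seen; the other (4 states) tracks whether the input so far still matches the prefix `ba`. Each combined state is a pair, one component from each; accept when both components accept. After merging equivalent states the machine shrinks.
A 7-state machine:
        a   b  
>  q0   q1  q2 
   q1   q1  q1 
   q2   q3  q1 
   q3   q3  q4 
   q4   q3  q5 
   q5   q6  q5 
 * q6   q6  q6 
(> = start, * = accepting)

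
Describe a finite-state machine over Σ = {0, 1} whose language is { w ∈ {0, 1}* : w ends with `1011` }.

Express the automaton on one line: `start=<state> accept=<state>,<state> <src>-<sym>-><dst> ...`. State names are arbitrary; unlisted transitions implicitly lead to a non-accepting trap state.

Remember how much of `1011` the current input suffix matches. State q0 means no match yet; q1 means the last symbol is `1`; q2 means the last 2 symbols are `10`; q3 means the last 3 symbols are `101`; q4 means the last 4 symbols are `1011`. Only q4 accepts. On a mismatch, fall back to the longest proper suffix that is still a prefix of `1011`.
With 5 states:
        0   1  
>  q0   q0  q1 
   q1   q2  q1 
   q2   q0  q3 
   q3   q2  q4 
 * q4   q2  q1 
(> = start, * = accepting)

start=q0 accept=q4 q0-0->q0 q0-1->q1 q1-0->q2 q1-1->q1 q2-0->q0 q2-1->q3 q3-0->q2 q3-1->q4 q4-0->q2 q4-1->q1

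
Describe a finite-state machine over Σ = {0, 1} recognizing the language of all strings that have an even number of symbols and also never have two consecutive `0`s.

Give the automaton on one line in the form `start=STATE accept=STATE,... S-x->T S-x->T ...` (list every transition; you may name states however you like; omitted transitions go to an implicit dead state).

Run two small machines in parallel and take their product. One (2 states) tracks the input length modulo 2; the other (3 states) tracks partial matches of the forbidden pattern `00`. Each combined state is a pair, one component from each; accept when both components accept. Equivalent product states are then merged.
With 5 states:
        0   1  
>* q0   q1  q2 
   q1   q3  q0 
   q2   q4  q0 
   q3   q3  q3 
 * q4   q3  q2 
(> = start, * = accepting)

start=q0 accept=q0,q4 q0-0->q1 q0-1->q2 q1-0->q3 q1-1->q0 q2-0->q4 q2-1->q0 q3-0->q3 q3-1->q3 q4-0->q3 q4-1->q2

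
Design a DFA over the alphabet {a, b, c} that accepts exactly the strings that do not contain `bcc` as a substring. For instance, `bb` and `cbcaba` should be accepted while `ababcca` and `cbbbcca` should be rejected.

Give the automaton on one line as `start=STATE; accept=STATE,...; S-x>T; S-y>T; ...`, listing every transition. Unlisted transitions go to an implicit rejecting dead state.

start=q0; accept=q0,q1,q2; q0-a>q0; q0-b>q1; q0-c>q0; q1-a>q0; q1-b>q1; q1-c>q2; q2-a>q0; q2-b>q1; q2-c>q3; q3-a>q3; q3-b>q3; q3-c>q3

This is the complement of 'contains `bcc`'. Use the same substring-matching states — q0 through q3 holding how much of `bcc` has just been matched — but flip the accepting set: everything except the trap q3 accepts.
A 4-state machine:
        a   b   c  
>* q0   q0  q1  q0 
 * q1   q0  q1  q2 
 * q2   q0  q1  q3 
   q3   q3  q3  q3 
(> = start, * = accepting)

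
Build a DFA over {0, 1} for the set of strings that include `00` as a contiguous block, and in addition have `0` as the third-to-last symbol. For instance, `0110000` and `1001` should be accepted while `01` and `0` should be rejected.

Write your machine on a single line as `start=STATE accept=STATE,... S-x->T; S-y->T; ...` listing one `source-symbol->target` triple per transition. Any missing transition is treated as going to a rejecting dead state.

start=S0; accept=S3,S4,S5,S6; S0-0->S1; S0-1->S0; S1-0->S2; S1-1->S0; S2-0->S3; S2-1->S4; S3-0->S3; S3-1->S4; S4-0->S5; S4-1->S6; S5-0->S2; S5-1->S7; S6-0->S8; S6-1->S9; S7-0->S5; S7-1->S6; S8-0->S2; S8-1->S7; S9-0->S8; S9-1->S9

Handle the two conditions separately and then intersect. One (3 states) tracks whether and how much of `00` has been seen; the other (15 states) tracks the last 3 symbols read. Each combined state is a pair, one component from each; accept when both components accept. Minimizing collapses redundant product states.
A 10-state machine:
        0   1  
>  S0   S1  S0 
   S1   S2  S0 
   S2   S3  S4 
 * S3   S3  S4 
 * S4   S5  S6 
 * S5   S2  S7 
 * S6   S8  S9 
   S7   S5  S6 
   S8   S2  S7 
   S9   S8  S9 
(> = start, * = accepting)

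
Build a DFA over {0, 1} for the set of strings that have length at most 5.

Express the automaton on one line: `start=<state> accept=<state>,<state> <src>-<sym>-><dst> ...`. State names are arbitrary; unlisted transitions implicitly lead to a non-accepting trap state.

start=s0 accept=s0,s1,s2,s3,s4,s5 s0-0->s1 s0-1->s1 s1-0->s2 s1-1->s2 s2-0->s3 s2-1->s3 s3-0->s4 s3-1->s4 s4-0->s5 s4-1->s5 s5-0->s6 s5-1->s6 s6-0->s6 s6-1->s6

Count input length up to 6: every symbol moves from s0 toward s6, which means 'more than 5' and absorbs. Accept from {s0, s1, s2, s3, s4, s5}.
        0   1  
>* s0   s1  s1 
 * s1   s2  s2 
 * s2   s3  s3 
 * s3   s4  s4 
 * s4   s5  s5 
 * s5   s6  s6 
   s6   s6  s6 
(> = start, * = accepting)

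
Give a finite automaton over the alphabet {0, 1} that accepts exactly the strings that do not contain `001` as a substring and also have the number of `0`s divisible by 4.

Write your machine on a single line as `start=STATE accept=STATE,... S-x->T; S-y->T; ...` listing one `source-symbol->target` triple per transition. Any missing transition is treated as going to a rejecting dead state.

Handle the two conditions separately and then intersect. The first has 4 states tracking partial matches of the forbidden pattern `001`; the second has 4 states tracking the count of `0`s modulo 4. A product state is a pair (one from each), accepting exactly when both do. Minimizing collapses redundant product states.
13 states suffice.
          0    1  
>* S0     S1   S0 
   S1     S2   S3 
   S2     S4   S5 
   S3     S6   S3 
   S4     S7   S5 
   S5     S5   S5 
   S6     S4   S8 
 * S7     S9   S5 
   S8    S10   S8 
   S9     S2   S5 
   S10    S7  S11 
   S11   S12  S11 
 * S12    S9   S0 
(> = start, * = accepting)

start=S0; accept=S0,S7,S12; S0-0->S1; S0-1->S0; S1-0->S2; S1-1->S3; S2-0->S4; S2-1->S5; S3-0->S6; S3-1->S3; S4-0->S7; S4-1->S5; S5-0->S5; S5-1->S5; S6-0->S4; S6-1->S8; S7-0->S9; S7-1->S5; S8-0->S10; S8-1->S8; S9-0->S2; S9-1->S5; S10-0->S7; S10-1->S11; S11-0->S12; S11-1->S11; S12-0->S9; S12-1->S0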